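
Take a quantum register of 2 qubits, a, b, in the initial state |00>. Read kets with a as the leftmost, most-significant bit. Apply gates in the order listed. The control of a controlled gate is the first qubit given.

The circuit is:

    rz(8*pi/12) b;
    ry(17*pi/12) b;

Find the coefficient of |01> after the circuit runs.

The amplitude on |01> is (-sqrt(sqrt(2) + 2)/4 - sqrt(6 - 3*sqrt(2))/4)*exp(2*I*pi/3).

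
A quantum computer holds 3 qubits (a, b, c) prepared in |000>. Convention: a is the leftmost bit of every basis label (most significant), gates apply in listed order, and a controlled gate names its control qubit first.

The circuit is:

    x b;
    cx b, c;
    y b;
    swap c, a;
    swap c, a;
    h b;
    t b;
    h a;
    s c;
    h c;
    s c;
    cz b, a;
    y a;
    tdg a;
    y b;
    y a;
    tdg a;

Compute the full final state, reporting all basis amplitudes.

After the circuit, the state carries amplitude -sqrt(2)*I/4 on |000>, -sqrt(2)/4 on |001>, sqrt(2)*exp(I*pi/4)/4 on |010>, -sqrt(2)*exp(3*I*pi/4)/4 on |011>, sqrt(2)*I/4 on |100>, sqrt(2)/4 on |101>, sqrt(2)*exp(I*pi/4)/4 on |110>, -sqrt(2)*exp(3*I*pi/4)/4 on |111>.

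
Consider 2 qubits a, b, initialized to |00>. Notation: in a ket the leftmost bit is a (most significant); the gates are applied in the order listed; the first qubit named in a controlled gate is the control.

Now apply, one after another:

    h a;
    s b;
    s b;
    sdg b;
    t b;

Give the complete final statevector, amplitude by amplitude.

After the circuit, the state carries amplitude sqrt(2)/2 on |00>, 0 on |01>, sqrt(2)/2 on |10>, 0 on |11>.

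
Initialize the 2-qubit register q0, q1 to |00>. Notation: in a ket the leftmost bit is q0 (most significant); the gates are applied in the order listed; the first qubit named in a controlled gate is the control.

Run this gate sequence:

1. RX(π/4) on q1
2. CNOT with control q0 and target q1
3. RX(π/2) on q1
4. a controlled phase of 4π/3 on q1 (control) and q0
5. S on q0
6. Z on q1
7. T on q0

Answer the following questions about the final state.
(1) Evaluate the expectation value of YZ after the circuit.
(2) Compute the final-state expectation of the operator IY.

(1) The observable YZ averages to 0.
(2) The expectation value of IY is sqrt(2)/2.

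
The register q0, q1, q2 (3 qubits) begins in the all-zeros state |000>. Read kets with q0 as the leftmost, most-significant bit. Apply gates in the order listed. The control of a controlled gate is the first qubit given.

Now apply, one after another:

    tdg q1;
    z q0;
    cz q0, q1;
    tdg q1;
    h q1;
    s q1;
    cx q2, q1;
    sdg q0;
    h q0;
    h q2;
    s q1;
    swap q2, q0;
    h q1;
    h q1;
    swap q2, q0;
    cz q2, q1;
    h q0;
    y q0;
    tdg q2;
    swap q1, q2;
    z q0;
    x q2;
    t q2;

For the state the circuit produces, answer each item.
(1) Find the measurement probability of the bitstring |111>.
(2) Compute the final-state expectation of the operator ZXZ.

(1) The probability of measuring |111> is 1/4. Key observation: gates 12-15 undo each other exactly, leaving only the rest of the circuit to track.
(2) The observable ZXZ averages to sqrt(2)/2.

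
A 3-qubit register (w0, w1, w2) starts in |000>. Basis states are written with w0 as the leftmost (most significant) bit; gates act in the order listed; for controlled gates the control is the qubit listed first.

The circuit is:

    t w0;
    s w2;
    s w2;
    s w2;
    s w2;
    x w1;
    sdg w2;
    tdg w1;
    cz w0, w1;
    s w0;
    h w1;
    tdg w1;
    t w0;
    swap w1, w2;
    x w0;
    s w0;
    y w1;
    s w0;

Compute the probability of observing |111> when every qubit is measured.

Outcome |111> occurs with probability 1/2. Key observation: the block from step 2 through step 5 cancels to the identity and can be dropped.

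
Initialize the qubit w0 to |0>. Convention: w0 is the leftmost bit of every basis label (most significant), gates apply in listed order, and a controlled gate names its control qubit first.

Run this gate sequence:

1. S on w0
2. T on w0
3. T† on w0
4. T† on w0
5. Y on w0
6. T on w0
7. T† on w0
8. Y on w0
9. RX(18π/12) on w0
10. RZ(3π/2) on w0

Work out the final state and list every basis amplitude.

The final amplitudes are sqrt(2)*exp(I*pi/4)/2 on |0>, sqrt(2)*exp(I*pi/4)/2 on |1>.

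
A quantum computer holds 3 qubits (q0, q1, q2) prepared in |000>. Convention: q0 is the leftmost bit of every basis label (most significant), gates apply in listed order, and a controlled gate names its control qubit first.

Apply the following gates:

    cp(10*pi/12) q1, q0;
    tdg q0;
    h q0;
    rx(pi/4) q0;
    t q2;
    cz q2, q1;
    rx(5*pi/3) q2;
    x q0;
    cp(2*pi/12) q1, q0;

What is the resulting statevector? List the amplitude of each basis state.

The final amplitudes are -sqrt(6)*sqrt(sqrt(2) + 2)/8 + sqrt(6)*I*sqrt(2 - sqrt(2))/8 on |000>, -sqrt(2)*sqrt(2 - sqrt(2))/8 - sqrt(2)*I*sqrt(sqrt(2) + 2)/8 on |001>, 0 on |010>, 0 on |011>, -sqrt(6)*sqrt(sqrt(2) + 2)/8 + sqrt(6)*I*sqrt(2 - sqrt(2))/8 on |100>, -sqrt(2)*sqrt(2 - sqrt(2))/8 - sqrt(2)*I*sqrt(sqrt(2) + 2)/8 on |101>, 0 on |110>, 0 on |111>.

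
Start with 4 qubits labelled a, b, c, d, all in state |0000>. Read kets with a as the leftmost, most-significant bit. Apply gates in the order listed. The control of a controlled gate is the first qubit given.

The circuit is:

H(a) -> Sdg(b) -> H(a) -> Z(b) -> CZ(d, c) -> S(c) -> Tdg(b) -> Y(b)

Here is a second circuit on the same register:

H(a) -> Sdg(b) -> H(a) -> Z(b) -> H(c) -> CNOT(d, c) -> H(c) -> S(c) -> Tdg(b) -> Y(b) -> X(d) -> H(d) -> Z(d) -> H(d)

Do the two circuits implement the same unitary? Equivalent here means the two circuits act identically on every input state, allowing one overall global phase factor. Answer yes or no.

Yes — the two circuits implement the same unitary up to a global phase.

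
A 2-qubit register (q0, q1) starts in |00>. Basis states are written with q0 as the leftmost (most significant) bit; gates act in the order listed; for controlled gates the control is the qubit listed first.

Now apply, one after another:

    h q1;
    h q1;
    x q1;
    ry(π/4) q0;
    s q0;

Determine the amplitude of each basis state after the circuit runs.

The resulting statevector has amplitude 0 on |00>, sqrt(sqrt(2) + 2)/2 on |01>, 0 on |10>, I*sqrt(2 - sqrt(2))/2 on |11>.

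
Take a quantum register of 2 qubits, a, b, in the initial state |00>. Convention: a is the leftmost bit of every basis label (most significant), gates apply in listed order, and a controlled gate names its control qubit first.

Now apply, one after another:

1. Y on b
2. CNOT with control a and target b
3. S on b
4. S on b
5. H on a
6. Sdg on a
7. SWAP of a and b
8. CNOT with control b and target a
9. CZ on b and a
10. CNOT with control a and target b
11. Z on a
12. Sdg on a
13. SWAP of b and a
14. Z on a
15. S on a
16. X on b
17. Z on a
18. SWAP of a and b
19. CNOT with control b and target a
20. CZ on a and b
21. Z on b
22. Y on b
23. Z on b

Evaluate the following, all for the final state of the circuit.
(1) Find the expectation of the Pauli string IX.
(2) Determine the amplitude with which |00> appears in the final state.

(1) The expectation value of IX is 0.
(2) The amplitude on |00> is sqrt(2)/2.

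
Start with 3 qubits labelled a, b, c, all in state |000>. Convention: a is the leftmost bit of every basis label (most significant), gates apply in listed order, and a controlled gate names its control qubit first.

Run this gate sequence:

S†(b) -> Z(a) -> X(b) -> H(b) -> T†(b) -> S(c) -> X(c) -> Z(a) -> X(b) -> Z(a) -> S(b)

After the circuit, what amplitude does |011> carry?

|011> carries amplitude sqrt(2)*I/2 in the final state.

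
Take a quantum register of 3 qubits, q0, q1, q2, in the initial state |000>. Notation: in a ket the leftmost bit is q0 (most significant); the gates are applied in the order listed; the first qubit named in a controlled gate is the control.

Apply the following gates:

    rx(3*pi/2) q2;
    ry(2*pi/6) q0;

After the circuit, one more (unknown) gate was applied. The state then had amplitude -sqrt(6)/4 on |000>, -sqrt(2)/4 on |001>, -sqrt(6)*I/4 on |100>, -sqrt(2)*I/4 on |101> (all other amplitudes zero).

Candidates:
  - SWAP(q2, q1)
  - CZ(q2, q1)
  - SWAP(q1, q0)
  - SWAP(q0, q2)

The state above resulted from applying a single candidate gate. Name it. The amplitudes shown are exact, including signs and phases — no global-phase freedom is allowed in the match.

The unique candidate consistent with the amplitudes is SWAP(q0, q2).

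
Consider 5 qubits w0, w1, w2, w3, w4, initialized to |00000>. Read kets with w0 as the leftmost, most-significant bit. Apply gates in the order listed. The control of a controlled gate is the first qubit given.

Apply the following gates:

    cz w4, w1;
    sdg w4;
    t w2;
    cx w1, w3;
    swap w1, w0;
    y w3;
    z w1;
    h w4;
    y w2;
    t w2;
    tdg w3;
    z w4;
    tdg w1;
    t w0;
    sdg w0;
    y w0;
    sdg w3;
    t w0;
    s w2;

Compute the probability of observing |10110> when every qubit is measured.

A full measurement returns |10110> with probability 1/2.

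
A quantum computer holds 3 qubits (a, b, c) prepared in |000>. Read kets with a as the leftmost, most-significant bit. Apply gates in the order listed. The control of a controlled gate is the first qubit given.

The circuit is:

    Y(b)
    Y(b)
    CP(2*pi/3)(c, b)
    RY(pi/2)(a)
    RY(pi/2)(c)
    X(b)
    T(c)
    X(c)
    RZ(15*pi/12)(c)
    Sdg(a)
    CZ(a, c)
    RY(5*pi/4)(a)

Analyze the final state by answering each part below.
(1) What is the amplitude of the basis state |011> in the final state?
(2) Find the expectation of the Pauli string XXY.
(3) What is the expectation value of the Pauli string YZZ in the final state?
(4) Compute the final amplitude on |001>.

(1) The amplitude on |011> is 1/2.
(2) The observable XXY averages to 0.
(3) In the final state, YZZ has expectation 1.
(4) The amplitude on |001> is 0.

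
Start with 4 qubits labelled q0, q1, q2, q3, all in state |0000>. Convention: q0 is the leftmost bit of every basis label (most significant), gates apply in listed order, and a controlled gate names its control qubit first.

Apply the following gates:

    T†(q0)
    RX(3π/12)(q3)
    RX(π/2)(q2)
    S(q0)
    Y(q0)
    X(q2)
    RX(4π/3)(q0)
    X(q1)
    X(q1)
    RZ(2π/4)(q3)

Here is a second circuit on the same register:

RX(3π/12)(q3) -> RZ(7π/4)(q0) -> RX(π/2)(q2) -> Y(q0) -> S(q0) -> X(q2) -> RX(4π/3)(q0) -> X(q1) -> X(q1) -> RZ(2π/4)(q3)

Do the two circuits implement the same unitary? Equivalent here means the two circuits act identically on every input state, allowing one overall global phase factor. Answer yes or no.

No — the two circuits implement different unitaries, even allowing a global phase.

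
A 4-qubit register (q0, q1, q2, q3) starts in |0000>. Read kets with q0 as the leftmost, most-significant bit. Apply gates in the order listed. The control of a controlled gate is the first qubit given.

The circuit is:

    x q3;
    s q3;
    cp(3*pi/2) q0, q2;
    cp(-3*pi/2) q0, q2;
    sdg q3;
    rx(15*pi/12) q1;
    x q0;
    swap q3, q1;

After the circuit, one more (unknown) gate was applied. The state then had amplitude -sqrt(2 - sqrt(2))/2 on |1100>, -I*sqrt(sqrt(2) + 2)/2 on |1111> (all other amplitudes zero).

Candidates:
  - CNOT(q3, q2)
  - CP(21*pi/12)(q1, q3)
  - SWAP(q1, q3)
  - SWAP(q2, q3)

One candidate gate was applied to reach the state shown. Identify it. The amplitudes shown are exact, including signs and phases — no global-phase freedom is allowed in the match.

It was CNOT(q3, q2) that produced the state shown. Key observation: gates 2-5 undo each other exactly, leaving only the rest of the circuit to track.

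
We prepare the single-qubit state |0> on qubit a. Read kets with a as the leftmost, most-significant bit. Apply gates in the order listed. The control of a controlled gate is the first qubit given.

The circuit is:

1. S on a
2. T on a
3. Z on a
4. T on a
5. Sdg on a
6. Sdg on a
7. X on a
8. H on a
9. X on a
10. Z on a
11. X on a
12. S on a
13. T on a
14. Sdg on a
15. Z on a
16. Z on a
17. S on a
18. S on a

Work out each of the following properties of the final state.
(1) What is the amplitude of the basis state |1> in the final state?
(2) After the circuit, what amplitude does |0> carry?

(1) The final state's coefficient on |1> equals sqrt(2)*exp(I*pi/4)/2. Key observation: gates 14-17 undo each other exactly, leaving only the rest of the circuit to track.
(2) The amplitude on |0> is -sqrt(2)/2.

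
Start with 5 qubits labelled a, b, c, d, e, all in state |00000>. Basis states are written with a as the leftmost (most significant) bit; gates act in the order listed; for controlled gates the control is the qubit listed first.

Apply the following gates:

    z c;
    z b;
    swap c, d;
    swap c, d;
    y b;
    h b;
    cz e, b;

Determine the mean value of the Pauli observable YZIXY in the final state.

In the final state, YZIXY has expectation 0. Key observation: gates 3-4 undo each other exactly, leaving only the rest of the circuit to track.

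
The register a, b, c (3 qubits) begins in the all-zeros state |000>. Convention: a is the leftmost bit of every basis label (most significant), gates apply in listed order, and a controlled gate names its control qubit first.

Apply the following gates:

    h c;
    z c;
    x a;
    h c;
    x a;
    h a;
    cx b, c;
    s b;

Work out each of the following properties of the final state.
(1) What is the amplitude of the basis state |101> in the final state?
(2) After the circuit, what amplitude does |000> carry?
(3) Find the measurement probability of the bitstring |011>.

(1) |101> carries amplitude sqrt(2)/2 in the final state.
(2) |000> carries amplitude 0 in the final state.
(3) A full measurement returns |011> with probability 0.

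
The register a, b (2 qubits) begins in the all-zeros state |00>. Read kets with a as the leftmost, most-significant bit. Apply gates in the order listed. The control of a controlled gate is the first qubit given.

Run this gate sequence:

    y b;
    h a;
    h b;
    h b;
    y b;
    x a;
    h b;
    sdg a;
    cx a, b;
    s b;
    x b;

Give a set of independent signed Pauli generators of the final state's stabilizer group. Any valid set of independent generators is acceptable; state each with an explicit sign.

One valid set of independent stabilizer generators is -YI, -IY (any independent generating set of the same group is equally correct). Key observation: the block from step 3 through step 4 cancels to the identity and can be dropped.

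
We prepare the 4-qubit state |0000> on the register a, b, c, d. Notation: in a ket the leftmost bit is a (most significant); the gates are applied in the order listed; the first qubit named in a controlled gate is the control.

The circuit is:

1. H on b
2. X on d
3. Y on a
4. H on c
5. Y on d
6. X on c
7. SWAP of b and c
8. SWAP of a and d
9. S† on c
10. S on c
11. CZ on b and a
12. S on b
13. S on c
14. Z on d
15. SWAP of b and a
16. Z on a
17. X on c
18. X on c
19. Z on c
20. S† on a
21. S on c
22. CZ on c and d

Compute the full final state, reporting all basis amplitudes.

The resulting statevector has amplitude -1/2 on |0001>, 1/2 on |0011>, 1/2 on |1001>, -1/2 on |1011>, and 0 on every other basis state.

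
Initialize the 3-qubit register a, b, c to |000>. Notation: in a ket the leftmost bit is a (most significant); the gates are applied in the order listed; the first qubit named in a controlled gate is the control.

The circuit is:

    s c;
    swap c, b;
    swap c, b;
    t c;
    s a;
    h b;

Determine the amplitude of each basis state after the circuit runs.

The resulting statevector has amplitude sqrt(2)/2 on |000>, sqrt(2)/2 on |010>, and 0 on every other basis state. Key observation: the block from step 2 through step 3 cancels to the identity and can be dropped.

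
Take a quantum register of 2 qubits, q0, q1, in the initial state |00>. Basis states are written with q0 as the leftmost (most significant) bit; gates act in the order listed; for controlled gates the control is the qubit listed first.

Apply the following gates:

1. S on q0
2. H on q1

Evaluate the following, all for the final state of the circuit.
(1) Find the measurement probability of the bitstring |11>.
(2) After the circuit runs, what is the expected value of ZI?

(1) Outcome |11> occurs with probability 0.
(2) The expectation value of ZI is 1.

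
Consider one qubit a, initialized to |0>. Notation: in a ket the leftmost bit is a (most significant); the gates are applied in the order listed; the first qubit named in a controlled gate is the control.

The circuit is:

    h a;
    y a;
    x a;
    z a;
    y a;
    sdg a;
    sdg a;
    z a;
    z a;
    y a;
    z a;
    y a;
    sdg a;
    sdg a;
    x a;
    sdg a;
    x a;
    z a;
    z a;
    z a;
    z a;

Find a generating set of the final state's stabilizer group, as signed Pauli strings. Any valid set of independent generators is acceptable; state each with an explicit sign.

The stabilizer group can be generated by +Y, among other valid generating sets. Key observation: the block from step 18 through step 21 cancels to the identity and can be dropped.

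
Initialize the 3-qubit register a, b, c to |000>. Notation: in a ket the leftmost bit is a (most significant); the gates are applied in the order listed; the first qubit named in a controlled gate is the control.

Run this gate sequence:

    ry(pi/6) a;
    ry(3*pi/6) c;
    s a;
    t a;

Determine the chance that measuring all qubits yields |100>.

A full measurement returns |100> with probability 1/4 - sqrt(3)/8.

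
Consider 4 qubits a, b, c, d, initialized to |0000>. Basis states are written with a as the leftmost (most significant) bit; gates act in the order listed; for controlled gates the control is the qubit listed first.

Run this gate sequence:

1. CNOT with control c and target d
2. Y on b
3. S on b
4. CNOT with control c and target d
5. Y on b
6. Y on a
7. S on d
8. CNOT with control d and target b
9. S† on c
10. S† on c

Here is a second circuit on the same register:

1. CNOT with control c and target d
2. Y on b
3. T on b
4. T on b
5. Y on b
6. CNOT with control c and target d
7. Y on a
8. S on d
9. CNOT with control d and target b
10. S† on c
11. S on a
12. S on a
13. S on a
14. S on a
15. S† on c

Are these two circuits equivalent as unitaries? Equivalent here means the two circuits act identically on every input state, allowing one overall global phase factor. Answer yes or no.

Yes: on every input state the two circuits agree up to one overall phase factor.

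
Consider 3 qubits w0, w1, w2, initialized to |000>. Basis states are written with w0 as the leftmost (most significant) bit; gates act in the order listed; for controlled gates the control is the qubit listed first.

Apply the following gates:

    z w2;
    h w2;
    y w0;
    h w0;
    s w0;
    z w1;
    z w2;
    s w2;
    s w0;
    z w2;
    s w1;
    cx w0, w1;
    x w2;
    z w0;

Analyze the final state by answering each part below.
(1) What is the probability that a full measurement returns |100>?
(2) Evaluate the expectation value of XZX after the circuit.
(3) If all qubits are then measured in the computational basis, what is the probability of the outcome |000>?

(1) Outcome |100> occurs with probability 0.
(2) In the final state, XZX has expectation 0.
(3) Outcome |000> occurs with probability 1/4.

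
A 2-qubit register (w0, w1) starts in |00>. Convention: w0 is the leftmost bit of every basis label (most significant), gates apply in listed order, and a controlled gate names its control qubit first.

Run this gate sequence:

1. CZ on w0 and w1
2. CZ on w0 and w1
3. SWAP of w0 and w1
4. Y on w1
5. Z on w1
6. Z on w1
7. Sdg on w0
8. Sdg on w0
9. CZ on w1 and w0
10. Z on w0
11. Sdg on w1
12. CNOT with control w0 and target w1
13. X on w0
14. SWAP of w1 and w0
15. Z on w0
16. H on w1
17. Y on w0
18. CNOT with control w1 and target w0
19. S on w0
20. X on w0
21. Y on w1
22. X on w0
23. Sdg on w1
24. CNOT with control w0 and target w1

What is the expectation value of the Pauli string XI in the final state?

The expectation value of XI is -1.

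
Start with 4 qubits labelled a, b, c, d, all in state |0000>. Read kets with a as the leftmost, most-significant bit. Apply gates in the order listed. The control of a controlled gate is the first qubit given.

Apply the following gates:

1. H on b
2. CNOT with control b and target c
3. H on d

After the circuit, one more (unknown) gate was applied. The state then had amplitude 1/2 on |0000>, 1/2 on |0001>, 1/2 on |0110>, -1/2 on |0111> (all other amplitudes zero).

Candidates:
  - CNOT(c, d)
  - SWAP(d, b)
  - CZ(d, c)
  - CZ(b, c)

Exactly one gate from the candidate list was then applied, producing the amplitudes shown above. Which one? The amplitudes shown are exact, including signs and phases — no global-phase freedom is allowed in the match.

The unique candidate consistent with the amplitudes is CZ(d, c).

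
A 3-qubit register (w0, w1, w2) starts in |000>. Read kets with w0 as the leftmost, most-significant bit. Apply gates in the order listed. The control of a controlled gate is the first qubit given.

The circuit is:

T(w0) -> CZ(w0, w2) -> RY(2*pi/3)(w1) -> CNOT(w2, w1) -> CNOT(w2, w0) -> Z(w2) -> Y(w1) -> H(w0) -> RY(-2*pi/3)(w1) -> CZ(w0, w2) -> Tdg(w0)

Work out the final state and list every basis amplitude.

The resulting statevector has amplitude sqrt(2)*I/2 on |010>, sqrt(2)*exp(I*pi/4)/2 on |110>, and 0 on every other basis state.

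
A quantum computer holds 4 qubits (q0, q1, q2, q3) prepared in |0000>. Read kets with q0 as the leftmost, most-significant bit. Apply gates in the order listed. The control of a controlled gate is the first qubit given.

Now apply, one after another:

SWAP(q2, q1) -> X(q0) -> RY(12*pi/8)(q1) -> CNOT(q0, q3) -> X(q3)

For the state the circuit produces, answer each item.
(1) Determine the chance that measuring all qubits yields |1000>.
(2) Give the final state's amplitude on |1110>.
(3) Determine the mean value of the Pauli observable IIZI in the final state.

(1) Outcome |1000> occurs with probability 1/2.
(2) The amplitude on |1110> is 0.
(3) In the final state, IIZI has expectation 1.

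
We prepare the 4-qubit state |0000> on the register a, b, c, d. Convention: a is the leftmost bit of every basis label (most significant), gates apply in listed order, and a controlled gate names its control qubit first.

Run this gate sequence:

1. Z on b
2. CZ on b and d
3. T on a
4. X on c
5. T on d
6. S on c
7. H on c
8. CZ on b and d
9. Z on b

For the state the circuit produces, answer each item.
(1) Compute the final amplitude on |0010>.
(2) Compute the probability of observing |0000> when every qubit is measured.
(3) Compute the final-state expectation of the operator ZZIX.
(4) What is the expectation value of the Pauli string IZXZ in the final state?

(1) |0010> carries amplitude -sqrt(2)*I/2 in the final state.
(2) A full measurement returns |0000> with probability 1/2.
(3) The observable ZZIX averages to 0.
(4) The expectation value of IZXZ is -1.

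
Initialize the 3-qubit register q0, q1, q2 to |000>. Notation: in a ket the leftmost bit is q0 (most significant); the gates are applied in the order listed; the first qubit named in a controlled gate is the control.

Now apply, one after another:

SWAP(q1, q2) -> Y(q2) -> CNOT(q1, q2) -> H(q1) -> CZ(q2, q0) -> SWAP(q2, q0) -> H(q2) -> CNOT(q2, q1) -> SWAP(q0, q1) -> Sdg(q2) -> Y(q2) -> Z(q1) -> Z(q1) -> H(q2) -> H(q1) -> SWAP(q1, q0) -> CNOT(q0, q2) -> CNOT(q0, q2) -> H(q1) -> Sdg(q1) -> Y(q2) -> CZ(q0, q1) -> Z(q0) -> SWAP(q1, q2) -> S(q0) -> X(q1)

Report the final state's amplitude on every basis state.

The final amplitudes are sqrt(2)*(1 - I)/4 on |000>, 0 on |001>, sqrt(2)*(-1 - I)/4 on |010>, 0 on |011>, sqrt(2)*(1 + I)/4 on |100>, 0 on |101>, sqrt(2)*(1 - I)/4 on |110>, 0 on |111>.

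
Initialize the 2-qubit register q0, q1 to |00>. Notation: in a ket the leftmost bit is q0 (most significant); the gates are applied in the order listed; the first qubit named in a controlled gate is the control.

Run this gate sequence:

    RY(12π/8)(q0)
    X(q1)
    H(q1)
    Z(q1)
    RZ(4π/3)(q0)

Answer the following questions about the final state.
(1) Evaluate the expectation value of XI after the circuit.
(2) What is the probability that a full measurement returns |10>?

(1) In the final state, XI has expectation 1/2.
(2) Outcome |10> occurs with probability 1/4.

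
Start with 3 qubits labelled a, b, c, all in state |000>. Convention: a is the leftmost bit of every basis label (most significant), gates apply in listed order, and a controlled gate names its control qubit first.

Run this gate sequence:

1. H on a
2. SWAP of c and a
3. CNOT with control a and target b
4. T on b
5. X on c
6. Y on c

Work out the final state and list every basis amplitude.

The resulting statevector has amplitude -sqrt(2)*I/2 on |000>, sqrt(2)*I/2 on |001>, and 0 on every other basis state.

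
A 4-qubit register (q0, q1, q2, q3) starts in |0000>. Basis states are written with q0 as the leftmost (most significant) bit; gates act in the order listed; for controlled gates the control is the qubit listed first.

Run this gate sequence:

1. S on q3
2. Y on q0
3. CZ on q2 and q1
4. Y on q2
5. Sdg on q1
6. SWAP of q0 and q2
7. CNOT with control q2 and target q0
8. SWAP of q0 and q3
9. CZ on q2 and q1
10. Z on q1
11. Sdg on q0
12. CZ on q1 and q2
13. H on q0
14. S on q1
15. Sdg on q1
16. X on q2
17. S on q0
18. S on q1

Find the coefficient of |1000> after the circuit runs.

The final state's coefficient on |1000> equals -sqrt(2)*I/2.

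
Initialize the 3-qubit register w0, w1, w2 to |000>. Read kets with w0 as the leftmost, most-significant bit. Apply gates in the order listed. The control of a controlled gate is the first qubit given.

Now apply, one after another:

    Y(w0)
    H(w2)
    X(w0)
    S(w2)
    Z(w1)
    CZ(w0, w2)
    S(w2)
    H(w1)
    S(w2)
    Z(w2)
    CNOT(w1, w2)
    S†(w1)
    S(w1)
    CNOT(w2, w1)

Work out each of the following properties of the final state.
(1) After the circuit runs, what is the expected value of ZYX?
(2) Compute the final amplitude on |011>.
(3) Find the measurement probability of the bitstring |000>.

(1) The expectation value of ZYX is 1.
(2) |011> carries amplitude -1/2 in the final state.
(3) The probability of measuring |000> is 1/4.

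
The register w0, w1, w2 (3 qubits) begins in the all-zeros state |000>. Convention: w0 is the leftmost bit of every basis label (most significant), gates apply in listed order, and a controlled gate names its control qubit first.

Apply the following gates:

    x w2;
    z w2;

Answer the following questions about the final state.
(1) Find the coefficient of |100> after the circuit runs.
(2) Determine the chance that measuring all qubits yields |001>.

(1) |100> carries amplitude 0 in the final state.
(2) Outcome |001> occurs with probability 1.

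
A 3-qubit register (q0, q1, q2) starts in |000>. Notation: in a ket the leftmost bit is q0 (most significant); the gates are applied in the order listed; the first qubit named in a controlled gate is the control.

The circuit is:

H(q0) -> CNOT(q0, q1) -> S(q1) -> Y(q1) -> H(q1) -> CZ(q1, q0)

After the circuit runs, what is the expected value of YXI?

The expectation value of YXI is 1.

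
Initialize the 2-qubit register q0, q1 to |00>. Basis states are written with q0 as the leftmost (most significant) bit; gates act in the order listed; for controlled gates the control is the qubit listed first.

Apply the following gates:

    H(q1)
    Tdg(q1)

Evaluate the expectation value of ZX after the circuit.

The observable ZX averages to sqrt(2)/2.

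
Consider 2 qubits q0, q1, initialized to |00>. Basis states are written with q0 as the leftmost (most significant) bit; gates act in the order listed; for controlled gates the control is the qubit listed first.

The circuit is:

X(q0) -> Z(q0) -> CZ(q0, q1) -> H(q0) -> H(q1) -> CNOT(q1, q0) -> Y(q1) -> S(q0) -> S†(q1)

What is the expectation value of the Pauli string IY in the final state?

In the final state, IY has expectation -1.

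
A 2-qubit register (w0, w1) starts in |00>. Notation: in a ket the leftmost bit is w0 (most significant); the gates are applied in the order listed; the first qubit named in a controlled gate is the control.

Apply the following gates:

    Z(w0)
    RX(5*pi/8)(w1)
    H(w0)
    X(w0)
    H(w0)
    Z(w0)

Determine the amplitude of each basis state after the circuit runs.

The final amplitudes are cos(5*pi/16) on |00>, -I*sin(5*pi/16) on |01>, 0 on |10>, 0 on |11>.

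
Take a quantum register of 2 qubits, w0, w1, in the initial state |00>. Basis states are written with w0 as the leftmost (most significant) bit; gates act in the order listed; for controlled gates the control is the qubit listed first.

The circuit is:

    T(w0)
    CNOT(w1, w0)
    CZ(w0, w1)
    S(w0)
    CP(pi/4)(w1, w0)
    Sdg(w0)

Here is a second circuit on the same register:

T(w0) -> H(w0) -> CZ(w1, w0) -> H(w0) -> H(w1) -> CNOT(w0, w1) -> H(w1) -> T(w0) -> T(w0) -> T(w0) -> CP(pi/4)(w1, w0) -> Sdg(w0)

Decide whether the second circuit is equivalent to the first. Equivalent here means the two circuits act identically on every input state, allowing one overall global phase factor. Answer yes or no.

No: there is an input state on which the two circuits produce genuinely different outputs (not merely differing by a phase).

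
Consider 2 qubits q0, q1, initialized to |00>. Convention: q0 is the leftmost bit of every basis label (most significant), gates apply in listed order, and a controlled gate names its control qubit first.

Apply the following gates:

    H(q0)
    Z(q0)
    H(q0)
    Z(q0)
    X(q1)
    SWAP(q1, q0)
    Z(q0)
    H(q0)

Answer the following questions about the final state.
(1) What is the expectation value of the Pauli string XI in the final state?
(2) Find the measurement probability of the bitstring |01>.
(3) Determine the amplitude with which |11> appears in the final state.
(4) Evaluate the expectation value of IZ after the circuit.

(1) The observable XI averages to -1.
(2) A full measurement returns |01> with probability 1/2.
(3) The final state's coefficient on |11> equals -sqrt(2)/2.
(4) The expectation value of IZ is -1.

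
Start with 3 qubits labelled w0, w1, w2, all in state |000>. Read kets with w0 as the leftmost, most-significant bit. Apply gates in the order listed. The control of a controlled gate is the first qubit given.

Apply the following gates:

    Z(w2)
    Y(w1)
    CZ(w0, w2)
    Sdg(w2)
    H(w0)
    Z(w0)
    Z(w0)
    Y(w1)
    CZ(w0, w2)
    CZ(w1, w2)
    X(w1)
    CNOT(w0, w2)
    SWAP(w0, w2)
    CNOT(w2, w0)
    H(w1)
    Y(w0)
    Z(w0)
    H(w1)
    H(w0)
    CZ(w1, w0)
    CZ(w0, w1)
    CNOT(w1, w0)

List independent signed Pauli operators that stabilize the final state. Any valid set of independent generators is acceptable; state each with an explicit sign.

The stabilizer group can be generated by -XII, +IIX, -IZI, among other valid generating sets.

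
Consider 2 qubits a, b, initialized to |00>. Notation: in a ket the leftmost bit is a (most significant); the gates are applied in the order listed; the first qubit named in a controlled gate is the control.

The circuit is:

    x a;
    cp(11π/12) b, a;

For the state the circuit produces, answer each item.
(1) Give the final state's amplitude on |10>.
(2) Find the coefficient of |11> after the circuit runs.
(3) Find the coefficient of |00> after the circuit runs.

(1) The final state's coefficient on |10> equals 1.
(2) The amplitude on |11> is 0.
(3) The amplitude on |00> is 0.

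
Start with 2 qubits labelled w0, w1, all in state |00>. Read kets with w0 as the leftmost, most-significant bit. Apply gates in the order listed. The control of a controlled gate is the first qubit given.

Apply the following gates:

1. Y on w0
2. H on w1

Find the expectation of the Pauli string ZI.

In the final state, ZI has expectation -1.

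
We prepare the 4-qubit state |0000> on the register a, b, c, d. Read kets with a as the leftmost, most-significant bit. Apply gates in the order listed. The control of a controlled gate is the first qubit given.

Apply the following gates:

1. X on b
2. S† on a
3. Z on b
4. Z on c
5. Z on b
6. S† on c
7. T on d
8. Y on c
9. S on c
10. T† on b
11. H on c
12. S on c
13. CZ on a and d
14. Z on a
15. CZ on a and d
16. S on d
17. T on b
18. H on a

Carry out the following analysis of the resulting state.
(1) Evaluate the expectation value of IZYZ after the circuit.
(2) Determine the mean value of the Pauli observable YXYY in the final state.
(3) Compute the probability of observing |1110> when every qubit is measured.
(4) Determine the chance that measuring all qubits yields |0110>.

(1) The observable IZYZ averages to 1.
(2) In the final state, YXYY has expectation 0.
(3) Outcome |1110> occurs with probability 1/4.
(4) A full measurement returns |0110> with probability 1/4.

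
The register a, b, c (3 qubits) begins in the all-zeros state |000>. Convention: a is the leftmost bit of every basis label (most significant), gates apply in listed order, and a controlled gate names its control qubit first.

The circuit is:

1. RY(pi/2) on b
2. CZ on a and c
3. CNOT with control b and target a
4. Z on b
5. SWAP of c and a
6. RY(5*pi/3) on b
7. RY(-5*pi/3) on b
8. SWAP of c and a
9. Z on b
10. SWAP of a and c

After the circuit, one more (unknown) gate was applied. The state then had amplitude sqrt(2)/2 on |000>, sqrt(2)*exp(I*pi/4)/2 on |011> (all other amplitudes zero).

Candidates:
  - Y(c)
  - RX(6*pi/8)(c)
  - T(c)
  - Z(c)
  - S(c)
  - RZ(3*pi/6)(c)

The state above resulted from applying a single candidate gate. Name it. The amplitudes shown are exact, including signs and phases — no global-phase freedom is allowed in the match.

The applied gate was T(c).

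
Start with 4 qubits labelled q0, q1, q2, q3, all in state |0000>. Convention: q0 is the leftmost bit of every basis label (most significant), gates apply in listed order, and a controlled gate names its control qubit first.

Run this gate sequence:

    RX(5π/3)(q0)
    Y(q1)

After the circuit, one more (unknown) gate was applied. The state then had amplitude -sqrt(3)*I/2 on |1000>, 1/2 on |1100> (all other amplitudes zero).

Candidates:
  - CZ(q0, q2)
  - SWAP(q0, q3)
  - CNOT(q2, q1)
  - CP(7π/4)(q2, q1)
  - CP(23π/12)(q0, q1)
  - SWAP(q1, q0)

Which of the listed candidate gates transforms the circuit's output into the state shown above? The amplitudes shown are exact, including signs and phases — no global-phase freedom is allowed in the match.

The unique candidate consistent with the amplitudes is SWAP(q1, q0).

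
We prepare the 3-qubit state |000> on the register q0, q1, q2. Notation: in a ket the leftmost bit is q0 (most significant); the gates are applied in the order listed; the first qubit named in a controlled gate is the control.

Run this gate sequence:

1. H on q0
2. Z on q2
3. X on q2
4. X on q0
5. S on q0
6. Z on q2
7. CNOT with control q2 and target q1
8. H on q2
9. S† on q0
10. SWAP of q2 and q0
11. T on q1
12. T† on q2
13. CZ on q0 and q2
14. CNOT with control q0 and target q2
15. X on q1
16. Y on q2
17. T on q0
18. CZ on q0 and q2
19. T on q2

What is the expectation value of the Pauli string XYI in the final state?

The observable XYI averages to 0.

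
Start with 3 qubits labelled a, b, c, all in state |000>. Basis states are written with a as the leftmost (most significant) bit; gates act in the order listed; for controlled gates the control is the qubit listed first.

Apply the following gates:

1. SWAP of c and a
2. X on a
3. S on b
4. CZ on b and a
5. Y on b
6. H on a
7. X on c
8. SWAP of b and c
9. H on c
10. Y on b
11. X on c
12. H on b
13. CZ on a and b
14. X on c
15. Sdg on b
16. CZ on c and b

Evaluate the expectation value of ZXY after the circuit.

The observable ZXY averages to -1.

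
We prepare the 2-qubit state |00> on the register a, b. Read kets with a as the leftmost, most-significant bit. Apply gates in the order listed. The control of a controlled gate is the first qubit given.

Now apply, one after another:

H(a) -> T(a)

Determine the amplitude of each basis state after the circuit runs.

The resulting statevector has amplitude sqrt(2)/2 on |00>, 0 on |01>, sqrt(2)*exp(I*pi/4)/2 on |10>, 0 on |11>.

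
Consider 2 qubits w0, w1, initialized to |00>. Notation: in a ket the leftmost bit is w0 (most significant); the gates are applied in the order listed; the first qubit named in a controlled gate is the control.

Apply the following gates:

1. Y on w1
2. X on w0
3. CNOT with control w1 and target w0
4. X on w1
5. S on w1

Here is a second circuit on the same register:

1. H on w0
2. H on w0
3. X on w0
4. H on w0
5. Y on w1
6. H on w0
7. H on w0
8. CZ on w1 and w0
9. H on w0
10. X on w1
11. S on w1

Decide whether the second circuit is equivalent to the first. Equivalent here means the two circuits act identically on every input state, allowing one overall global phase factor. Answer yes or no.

Yes — the two circuits implement the same unitary up to a global phase.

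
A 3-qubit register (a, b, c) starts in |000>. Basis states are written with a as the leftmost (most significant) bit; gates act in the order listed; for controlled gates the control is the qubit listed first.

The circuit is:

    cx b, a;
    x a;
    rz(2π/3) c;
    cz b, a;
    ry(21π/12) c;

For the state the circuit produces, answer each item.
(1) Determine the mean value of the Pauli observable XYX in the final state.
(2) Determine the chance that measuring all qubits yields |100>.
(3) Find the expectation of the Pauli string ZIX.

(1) The observable XYX averages to 0.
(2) Outcome |100> occurs with probability sqrt(2)/4 + 1/2.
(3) The expectation value of ZIX is sqrt(2)/2.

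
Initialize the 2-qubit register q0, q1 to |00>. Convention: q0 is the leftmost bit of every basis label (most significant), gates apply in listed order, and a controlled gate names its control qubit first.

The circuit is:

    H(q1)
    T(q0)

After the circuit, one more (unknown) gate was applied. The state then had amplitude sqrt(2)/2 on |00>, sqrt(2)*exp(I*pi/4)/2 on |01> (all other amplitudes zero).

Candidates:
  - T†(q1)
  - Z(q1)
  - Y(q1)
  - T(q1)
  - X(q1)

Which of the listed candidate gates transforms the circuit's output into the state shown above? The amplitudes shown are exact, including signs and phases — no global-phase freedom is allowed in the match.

The applied gate was T(q1).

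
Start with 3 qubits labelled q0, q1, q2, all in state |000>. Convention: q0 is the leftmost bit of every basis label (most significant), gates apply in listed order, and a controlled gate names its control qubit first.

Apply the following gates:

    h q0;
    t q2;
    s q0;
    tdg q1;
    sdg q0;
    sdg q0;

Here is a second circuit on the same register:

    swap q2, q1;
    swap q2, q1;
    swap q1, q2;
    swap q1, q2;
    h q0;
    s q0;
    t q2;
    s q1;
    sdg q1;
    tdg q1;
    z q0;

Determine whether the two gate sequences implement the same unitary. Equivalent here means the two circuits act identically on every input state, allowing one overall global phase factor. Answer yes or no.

Yes, they are equivalent — the unitaries differ by at most a global phase.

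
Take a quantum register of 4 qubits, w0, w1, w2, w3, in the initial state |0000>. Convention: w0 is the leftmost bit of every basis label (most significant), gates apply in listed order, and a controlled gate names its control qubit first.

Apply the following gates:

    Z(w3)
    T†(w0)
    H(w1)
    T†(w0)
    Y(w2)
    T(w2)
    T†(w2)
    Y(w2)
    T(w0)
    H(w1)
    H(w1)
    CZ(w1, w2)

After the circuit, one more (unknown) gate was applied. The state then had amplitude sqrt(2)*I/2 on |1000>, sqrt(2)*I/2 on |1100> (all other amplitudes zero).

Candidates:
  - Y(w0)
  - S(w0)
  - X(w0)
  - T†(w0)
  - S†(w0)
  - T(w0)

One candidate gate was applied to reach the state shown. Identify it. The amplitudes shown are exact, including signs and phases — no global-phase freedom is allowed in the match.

The unique candidate consistent with the amplitudes is Y(w0). Key observation: gates 3-10 undo each other exactly, leaving only the rest of the circuit to track.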